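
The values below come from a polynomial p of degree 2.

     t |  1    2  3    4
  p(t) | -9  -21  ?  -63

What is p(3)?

-39

The 3 known points determine the degree-2 polynomial uniquely.
Write p(t) = at^2 + bt + c. Substituting each data point gives a linear system:
  a + b + c = -9
  4a + 2b + c = -21
  16a + 4b + c = -63
Solving the system yields a = -3, b = -3, c = -3.
So p(t) = -3t^2 - 3t - 3.
Then p(3) = -39.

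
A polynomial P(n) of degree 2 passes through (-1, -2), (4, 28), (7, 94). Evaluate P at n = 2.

4

Write P(n) = an^2 + bn + c. Substituting each data point gives a linear system:
  a - b + c = -2
  16a + 4b + c = 28
  49a + 7b + c = 94
Solving the system yields a = 2, b = 0, c = -4.
So P(n) = 2n² - 4.
Then P(2) = 4.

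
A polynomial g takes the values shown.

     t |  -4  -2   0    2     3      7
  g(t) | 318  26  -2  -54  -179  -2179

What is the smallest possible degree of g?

3

Divided differences on the nodes -4, -2, 0, 2, 3, 7:
  order 0: 318  26  -2  -54  -179  -2179
  order 1: -146  -14  -26  -125  -500
  order 2: 33  -3  -33  -75
  order 3: -6  -6  -6
  order 4: 0  0
  order 5: 0
The order-3 divided differences are all -6 (nonzero) and every higher order vanishes, so the data lies on a polynomial of degree exactly 3.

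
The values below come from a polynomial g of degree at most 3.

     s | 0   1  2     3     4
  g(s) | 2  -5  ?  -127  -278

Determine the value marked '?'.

The 4 known points determine the degree-3 polynomial uniquely.
Write g(s) = as^3 + bs^2 + cs + d. Substituting each data point gives a linear system:
  d = 2
  a + b + c + d = -5
  27a + 9b + 3c + d = -127
  64a + 16b + 4c + d = -278
Solving the system yields a = -3, b = -6, c = 2, d = 2.
So g(s) = -3s^3 - 6s^2 + 2s + 2.
Then g(2) = -42.

-42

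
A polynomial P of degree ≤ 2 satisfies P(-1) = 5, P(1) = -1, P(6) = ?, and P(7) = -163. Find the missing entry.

-121

The 3 known points determine the degree-2 polynomial uniquely.
Write P(u) = au^2 + bu + c. Substituting each data point gives a linear system:
  a - b + c = 5
  a + b + c = -1
  49a + 7b + c = -163
Solving the system yields a = -3, b = -3, c = 5.
So P(u) = -3u^2 - 3u + 5.
Then P(6) = -121.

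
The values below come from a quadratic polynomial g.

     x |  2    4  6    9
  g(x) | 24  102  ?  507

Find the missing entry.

228

The 3 known points determine the degree-2 polynomial uniquely.
Write g(x) = ax^2 + bx + c. Substituting each data point gives a linear system:
  4a + 2b + c = 24
  16a + 4b + c = 102
  81a + 9b + c = 507
Solving the system yields a = 6, b = 3, c = -6.
So g(x) = 6x^2 + 3x - 6.
Then g(6) = 228.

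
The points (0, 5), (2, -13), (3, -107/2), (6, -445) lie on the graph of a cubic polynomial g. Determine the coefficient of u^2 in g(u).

-1/2

Write g(u) = au^3 + bu^2 + cu + d. Substituting each data point gives a linear system:
  d = 5
  8a + 4b + 2c + d = -13
  27a + 9b + 3c + d = -107/2
  216a + 36b + 6c + d = -445
Solving the system yields a = -2, b = -1/2, c = 0, d = 5.
So g(u) = -2u^3 - (1/2)u^2 + 5.
The coefficient of u^2 is -1/2.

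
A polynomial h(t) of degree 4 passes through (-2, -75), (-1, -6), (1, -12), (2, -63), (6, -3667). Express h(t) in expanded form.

h(t) = -3t^4 + 2t^3 - 5t^2 - 5t - 1

Write h(t) = at^4 + bt^3 + ct^2 + dt + e. Substituting each data point gives a linear system:
  16a - 8b + 4c - 2d + e = -75
  a - b + c - d + e = -6
  a + b + c + d + e = -12
  16a + 8b + 4c + 2d + e = -63
  1296a + 216b + 36c + 6d + e = -3667
Solving the system yields a = -3, b = 2, c = -5, d = -5, e = -1.
So h(t) = -3t^4 + 2t^3 - 5t^2 - 5t - 1.
Check: h(-1) = -6. ✓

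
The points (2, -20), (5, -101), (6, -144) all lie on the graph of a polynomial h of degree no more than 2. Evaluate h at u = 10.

Using the Lagrange interpolation formula with nodes 2, 5, 6:
  L_0(u) = (u - 5)(u - 6) / 12
  L_1(u) = (u - 2)(u - 6) / -3
  L_2(u) = (u - 2)(u - 5) / 4
Then h(u) = -20·L_0(u) - 101·L_1(u) - 144·L_2(u).
Expanding and collecting terms gives h(u) = -4u^2 + u - 6.
Evaluating at u = 10: h(10) = -396.

-396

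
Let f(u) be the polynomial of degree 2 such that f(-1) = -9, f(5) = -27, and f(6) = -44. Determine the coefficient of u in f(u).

5

Write f(u) = au^2 + bu + c. Substituting each data point gives a linear system:
  a - b + c = -9
  25a + 5b + c = -27
  36a + 6b + c = -44
Solving the system yields a = -2, b = 5, c = -2.
So f(u) = -2u^2 + 5u - 2.
The coefficient of u is 5.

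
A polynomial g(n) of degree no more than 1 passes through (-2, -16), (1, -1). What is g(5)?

Write g(n) = an + b. Substituting each data point gives a linear system:
  -2a + b = -16
  a + b = -1
Solving the system yields a = 5, b = -6.
So g(n) = 5n - 6.
Then g(5) = 19.

19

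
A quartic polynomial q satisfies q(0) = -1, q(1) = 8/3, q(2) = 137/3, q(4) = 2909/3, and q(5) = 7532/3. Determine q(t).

q(t) = 5t^4 - 5t^3 - (1/3)t^2 + 4t - 1

Using the Lagrange interpolation formula with nodes 0, 1, 2, 4, 5:
  L_0(t) = (t - 1)(t - 2)(t - 4)(t - 5) / 40
  L_1(t) = t(t - 2)(t - 4)(t - 5) / -12
  L_2(t) = t(t - 1)(t - 4)(t - 5) / 12
  L_3(t) = t(t - 1)(t - 2)(t - 5) / -24
  L_4(t) = t(t - 1)(t - 2)(t - 4) / 60
Then q(t) = -1·L_0(t) + 8/3·L_1(t) + 137/3·L_2(t) + 2909/3·L_3(t) + 7532/3·L_4(t).
Expanding and collecting terms gives q(t) = 5t^4 - 5t^3 - (1/3)t^2 + 4t - 1.
Check: q(0) = -1. ✓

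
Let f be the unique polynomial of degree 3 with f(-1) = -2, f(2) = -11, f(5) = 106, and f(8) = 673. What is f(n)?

f(n) = 2n^3 - 5n^2 - 4n + 1

Using the Lagrange interpolation formula with nodes -1, 2, 5, 8:
  L_0(n) = (n - 2)(n - 5)(n - 8) / -162
  L_1(n) = (n + 1)(n - 5)(n - 8) / 54
  L_2(n) = (n + 1)(n - 2)(n - 8) / -54
  L_3(n) = (n + 1)(n - 2)(n - 5) / 162
Then f(n) = -2·L_0(n) - 11·L_1(n) + 106·L_2(n) + 673·L_3(n).
Expanding and collecting terms gives f(n) = 2n^3 - 5n^2 - 4n + 1.
Check: f(8) = 673. ✓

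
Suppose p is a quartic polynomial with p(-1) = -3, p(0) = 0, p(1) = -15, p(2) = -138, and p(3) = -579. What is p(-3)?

Forward differences of the values at n = -1, 0, 1, 2, 3:
  p  : -3  0  -15  -138  -579
  Δ  : 3  -15  -123  -441
  Δ^2: -18  -108  -318
  Δ^3: -90  -210
  Δ^4: -120
The fourth differences are constant, confirming degree 4.
Interpolating (Newton forward form) and evaluating at n = -3 gives p(-3) = -303.

-303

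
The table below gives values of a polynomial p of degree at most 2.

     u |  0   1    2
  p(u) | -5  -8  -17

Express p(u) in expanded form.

Write p(u) = au^2 + bu + c. Substituting each data point gives a linear system:
  c = -5
  a + b + c = -8
  4a + 2b + c = -17
Solving the system yields a = -3, b = 0, c = -5.
So p(u) = -3u^2 - 5.
Check: p(0) = -5. ✓

p(u) = -3u^2 - 5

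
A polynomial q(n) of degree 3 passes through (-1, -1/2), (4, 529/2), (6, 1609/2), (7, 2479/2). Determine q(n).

Using the Lagrange interpolation formula with nodes -1, 4, 6, 7:
  L_0(n) = (n - 4)(n - 6)(n - 7) / -280
  L_1(n) = (n + 1)(n - 6)(n - 7) / 30
  L_2(n) = (n + 1)(n - 4)(n - 7) / -14
  L_3(n) = (n + 1)(n - 4)(n - 6) / 24
Then q(n) = -1/2·L_0(n) + 529/2·L_1(n) + 1609/2·L_2(n) + 2479/2·L_3(n).
Expanding and collecting terms gives q(n) = 3n³ + 4n² + 2n + 1/2.
Check: q(7) = 2479/2. ✓

q(n) = 3n^3 + 4n^2 + 2n + 1/2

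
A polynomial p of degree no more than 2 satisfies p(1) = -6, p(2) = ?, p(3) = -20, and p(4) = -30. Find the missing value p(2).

-12

On equispaced nodes a degree-2 polynomial has vanishing third forward difference, so
  - p(1) + 3·p(2) - 3·p(3) + p(4) = 0.
Substituting the known values and solving for p(2):
  3·p(2) = -36
  p(2) = -12.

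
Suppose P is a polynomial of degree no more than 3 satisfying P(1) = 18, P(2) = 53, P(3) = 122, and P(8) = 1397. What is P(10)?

Write P(t) = at^3 + bt^2 + ct + d. Substituting each data point gives a linear system:
  a + b + c + d = 18
  8a + 4b + 2c + d = 53
  27a + 9b + 3c + d = 122
  512a + 64b + 8c + d = 1397
Solving the system yields a = 2, b = 5, c = 6, d = 5.
So P(t) = 2t^3 + 5t^2 + 6t + 5.
Then P(10) = 2565.

2565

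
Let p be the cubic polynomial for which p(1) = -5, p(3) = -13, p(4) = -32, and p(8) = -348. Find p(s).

p(s) = -s^3 + 3s^2 - 3s - 4

Write p(s) = as^3 + bs^2 + cs + d. Substituting each data point gives a linear system:
  a + b + c + d = -5
  27a + 9b + 3c + d = -13
  64a + 16b + 4c + d = -32
  512a + 64b + 8c + d = -348
Solving the system yields a = -1, b = 3, c = -3, d = -4.
So p(s) = -s³ + 3s² - 3s - 4.
Check: p(1) = -5. ✓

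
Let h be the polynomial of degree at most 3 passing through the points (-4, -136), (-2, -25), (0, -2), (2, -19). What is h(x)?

h(x) = x^3 - 5x^2 - (5/2)x - 2

Write h(x) = ax^3 + bx^2 + cx + d. Substituting each data point gives a linear system:
  -64a + 16b - 4c + d = -136
  -8a + 4b - 2c + d = -25
  d = -2
  8a + 4b + 2c + d = -19
Solving the system yields a = 1, b = -5, c = -5/2, d = -2.
So h(x) = x^3 - 5x^2 - (5/2)x - 2.
Check: h(-4) = -136. ✓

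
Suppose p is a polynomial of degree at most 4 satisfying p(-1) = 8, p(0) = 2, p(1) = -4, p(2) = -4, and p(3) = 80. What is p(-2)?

Write p(t) = at^4 + bt^3 + ct^2 + dt + e. Substituting each data point gives a linear system:
  a - b + c - d + e = 8
  e = 2
  a + b + c + d + e = -4
  16a + 8b + 4c + 2d + e = -4
  81a + 27b + 9c + 3d + e = 80
Solving the system yields a = 3, b = -5, c = -3, d = -1, e = 2.
So p(t) = 3t^4 - 5t^3 - 3t^2 - t + 2.
Then p(-2) = 80.

80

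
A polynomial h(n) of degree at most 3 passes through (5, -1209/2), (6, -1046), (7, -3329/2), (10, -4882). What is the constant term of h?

-2

Write h(n) = an^3 + bn^2 + cn + d. Substituting each data point gives a linear system:
  125a + 25b + 5c + d = -1209/2
  216a + 36b + 6c + d = -1046
  343a + 49b + 7c + d = -3329/2
  1000a + 100b + 10c + d = -4882
Solving the system yields a = -5, b = 3/2, c = -3, d = -2.
So h(n) = -5n^3 + (3/2)n^2 - 3n - 2.
The constant term is -2.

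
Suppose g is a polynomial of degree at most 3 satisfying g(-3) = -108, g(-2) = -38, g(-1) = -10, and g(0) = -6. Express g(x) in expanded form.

g(x) = 3x^3 - 3x^2 - 2x - 6

Write g(x) = ax^3 + bx^2 + cx + d. Substituting each data point gives a linear system:
  -27a + 9b - 3c + d = -108
  -8a + 4b - 2c + d = -38
  -a + b - c + d = -10
  d = -6
Solving the system yields a = 3, b = -3, c = -2, d = -6.
So g(x) = 3x^3 - 3x^2 - 2x - 6.
Check: g(-1) = -10. ✓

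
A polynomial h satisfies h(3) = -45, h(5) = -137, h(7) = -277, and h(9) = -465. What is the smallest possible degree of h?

Forward differences of the values at s = 3, 5, 7, 9:
  h  : -45  -137  -277  -465
  Δ  : -92  -140  -188
  Δ^2: -48  -48
  Δ^3: 0
The second differences are constant (-48) and nonzero, while all higher differences vanish, so the minimal degree is 2.

2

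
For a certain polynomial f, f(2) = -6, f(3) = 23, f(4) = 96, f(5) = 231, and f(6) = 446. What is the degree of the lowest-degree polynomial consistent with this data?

3

Forward differences of the values at u = 2, 3, 4, 5, 6:
  f  : -6  23  96  231  446
  Δ  : 29  73  135  215
  Δ^2: 44  62  80
  Δ^3: 18  18
  Δ^4: 0
The third differences are constant (18) and nonzero, while all higher differences vanish, so the minimal degree is 3.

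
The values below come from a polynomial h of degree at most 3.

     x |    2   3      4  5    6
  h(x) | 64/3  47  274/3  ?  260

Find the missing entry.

On equispaced nodes a degree-3 polynomial has vanishing fourth forward difference, so
  h(2) - 4·h(3) + 6·h(4) - 4·h(5) + h(6) = 0.
Substituting the known values and solving for h(5):
  -4·h(5) = -1924/3
  h(5) = 481/3.

481/3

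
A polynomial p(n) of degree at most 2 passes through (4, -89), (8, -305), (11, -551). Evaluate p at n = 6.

-181

Write p(n) = an^2 + bn + c. Substituting each data point gives a linear system:
  16a + 4b + c = -89
  64a + 8b + c = -305
  121a + 11b + c = -551
Solving the system yields a = -4, b = -6, c = -1.
So p(n) = -4n² - 6n - 1.
Then p(6) = -181.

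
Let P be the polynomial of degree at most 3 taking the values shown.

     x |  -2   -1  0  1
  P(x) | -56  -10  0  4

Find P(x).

Write P(x) = ax^3 + bx^2 + cx + d. Substituting each data point gives a linear system:
  -8a + 4b - 2c + d = -56
  -a + b - c + d = -10
  d = 0
  a + b + c + d = 4
Solving the system yields a = 5, b = -3, c = 2, d = 0.
So P(x) = 5x^3 - 3x^2 + 2x.
Check: P(0) = 0. ✓

P(x) = 5x^3 - 3x^2 + 2x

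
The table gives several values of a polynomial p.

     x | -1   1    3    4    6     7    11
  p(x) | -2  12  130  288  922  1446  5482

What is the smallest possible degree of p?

3

Divided differences on the nodes -1, 1, 3, 4, 6, 7, 11:
  order 0: -2  12  130  288  922  1446  5482
  order 1: 7  59  158  317  524  1009
  order 2: 13  33  53  69  97
  order 3: 4  4  4  4
  order 4: 0  0  0
  order 5: 0  0
  order 6: 0
The order-3 divided differences are all 4 (nonzero) and every higher order vanishes, so the data lies on a polynomial of degree exactly 3.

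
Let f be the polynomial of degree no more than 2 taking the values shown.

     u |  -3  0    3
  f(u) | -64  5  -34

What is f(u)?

f(u) = -6u^2 + 5u + 5

Write f(u) = au^2 + bu + c. Substituting each data point gives a linear system:
  9a - 3b + c = -64
  c = 5
  9a + 3b + c = -34
Solving the system yields a = -6, b = 5, c = 5.
So f(u) = -6u² + 5u + 5.
Check: f(3) = -34. ✓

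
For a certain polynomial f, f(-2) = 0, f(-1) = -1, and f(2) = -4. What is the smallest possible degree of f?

1

Divided differences on the nodes -2, -1, 2:
  order 0: 0  -1  -4
  order 1: -1  -1
  order 2: 0
The order-1 divided differences are all -1 (nonzero) and every higher order vanishes, so the data lies on a polynomial of degree exactly 1.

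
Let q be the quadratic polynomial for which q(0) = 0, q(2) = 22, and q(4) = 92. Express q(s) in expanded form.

Write q(s) = as^2 + bs + c. Substituting each data point gives a linear system:
  c = 0
  4a + 2b + c = 22
  16a + 4b + c = 92
Solving the system yields a = 6, b = -1, c = 0.
So q(s) = 6s^2 - s.
Check: q(2) = 22. ✓

q(s) = 6s^2 - s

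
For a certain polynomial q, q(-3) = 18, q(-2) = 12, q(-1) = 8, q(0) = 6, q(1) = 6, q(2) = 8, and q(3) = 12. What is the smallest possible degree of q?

2

Forward differences of the values at t = -3, -2, -1, 0, 1, 2, 3:
  q  : 18  12  8  6  6  8  12
  Δ  : -6  -4  -2  0  2  4
  Δ^2: 2  2  2  2  2
  Δ^3: 0  0  0  0
  Δ^4: 0  0  0
  Δ^5: 0  0
  Δ^6: 0
The second differences are constant (2) and nonzero, while all higher differences vanish, so the minimal degree is 2.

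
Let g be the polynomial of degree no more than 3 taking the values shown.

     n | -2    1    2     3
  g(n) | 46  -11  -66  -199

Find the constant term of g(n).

Write g(n) = an^3 + bn^2 + cn + d. Substituting each data point gives a linear system:
  -8a + 4b - 2c + d = 46
  a + b + c + d = -11
  8a + 4b + 2c + d = -66
  27a + 9b + 3c + d = -199
Solving the system yields a = -6, b = -3, c = -4, d = 2.
So g(n) = -6n^3 - 3n^2 - 4n + 2.
The constant term is 2.

2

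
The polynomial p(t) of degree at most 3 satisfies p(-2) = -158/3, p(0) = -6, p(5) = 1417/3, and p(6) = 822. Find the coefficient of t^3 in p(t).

4

Write p(t) = at^3 + bt^2 + ct + d. Substituting each data point gives a linear system:
  -8a + 4b - 2c + d = -158/3
  d = -6
  125a + 25b + 5c + d = 1417/3
  216a + 36b + 6c + d = 822
Solving the system yields a = 4, b = -5/3, c = 4, d = -6.
So p(t) = 4t³ - (5/3)t² + 4t - 6.
The leading coefficient is 4.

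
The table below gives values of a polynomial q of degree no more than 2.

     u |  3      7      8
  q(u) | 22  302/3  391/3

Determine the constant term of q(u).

Write q(u) = au^2 + bu + c. Substituting each data point gives a linear system:
  9a + 3b + c = 22
  49a + 7b + c = 302/3
  64a + 8b + c = 391/3
Solving the system yields a = 2, b = -1/3, c = 5.
So q(u) = 2u^2 - (1/3)u + 5.
The constant term is 5.

5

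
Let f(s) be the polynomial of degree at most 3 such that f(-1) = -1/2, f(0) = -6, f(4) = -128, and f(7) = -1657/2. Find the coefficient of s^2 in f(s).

4

Write f(s) = as^3 + bs^2 + cs + d. Substituting each data point gives a linear system:
  -a + b - c + d = -1/2
  d = -6
  64a + 16b + 4c + d = -128
  343a + 49b + 7c + d = -1657/2
Solving the system yields a = -3, b = 4, c = 3/2, d = -6.
So f(s) = -3s³ + 4s² + (3/2)s - 6.
The coefficient of s^2 is 4.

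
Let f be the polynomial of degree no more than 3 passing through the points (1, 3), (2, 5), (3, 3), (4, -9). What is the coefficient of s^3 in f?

-1

Write f(s) = as^3 + bs^2 + cs + d. Substituting each data point gives a linear system:
  a + b + c + d = 3
  8a + 4b + 2c + d = 5
  27a + 9b + 3c + d = 3
  64a + 16b + 4c + d = -9
Solving the system yields a = -1, b = 4, c = -3, d = 3.
So f(s) = -s^3 + 4s^2 - 3s + 3.
The leading coefficient is -1.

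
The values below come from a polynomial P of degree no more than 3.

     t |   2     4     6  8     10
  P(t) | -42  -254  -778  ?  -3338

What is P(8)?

-1758

On equispaced nodes a degree-3 polynomial has vanishing fourth forward difference, so
  P(2) - 4·P(4) + 6·P(6) - 4·P(8) + P(10) = 0.
Substituting the known values and solving for P(8):
  -4·P(8) = 7032
  P(8) = -1758.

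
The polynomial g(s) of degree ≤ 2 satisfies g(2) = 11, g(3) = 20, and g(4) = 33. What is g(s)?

Write g(s) = as^2 + bs + c. Substituting each data point gives a linear system:
  4a + 2b + c = 11
  9a + 3b + c = 20
  16a + 4b + c = 33
Solving the system yields a = 2, b = -1, c = 5.
So g(s) = 2s^2 - s + 5.
Check: g(2) = 11. ✓

g(s) = 2s^2 - s + 5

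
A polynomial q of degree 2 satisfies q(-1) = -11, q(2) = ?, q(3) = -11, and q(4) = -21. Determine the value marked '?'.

The 3 known points determine the degree-2 polynomial uniquely.
Write q(n) = an^2 + bn + c. Substituting each data point gives a linear system:
  a - b + c = -11
  9a + 3b + c = -11
  16a + 4b + c = -21
Solving the system yields a = -2, b = 4, c = -5.
So q(n) = -2n^2 + 4n - 5.
Then q(2) = -5.

-5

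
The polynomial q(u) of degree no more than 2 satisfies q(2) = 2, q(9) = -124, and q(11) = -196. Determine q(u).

Using the Lagrange interpolation formula with nodes 2, 9, 11:
  L_0(u) = (u - 9)(u - 11) / 63
  L_1(u) = (u - 2)(u - 11) / -14
  L_2(u) = (u - 2)(u - 9) / 18
Then q(u) = 2·L_0(u) - 124·L_1(u) - 196·L_2(u).
Expanding and collecting terms gives q(u) = -2u² + 4u + 2.
Check: q(2) = 2. ✓

q(u) = -2u^2 + 4u + 2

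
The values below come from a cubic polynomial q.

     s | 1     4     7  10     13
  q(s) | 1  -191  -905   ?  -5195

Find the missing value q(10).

On equispaced nodes a degree-3 polynomial has vanishing fourth forward difference, so
  q(1) - 4·q(4) + 6·q(7) - 4·q(10) + q(13) = 0.
Substituting the known values and solving for q(10):
  -4·q(10) = 9860
  q(10) = -2465.

-2465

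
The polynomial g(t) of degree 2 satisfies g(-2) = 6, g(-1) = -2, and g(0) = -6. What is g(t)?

Using the Lagrange interpolation formula with nodes -2, -1, 0:
  L_0(t) = (t + 1)t / 2
  L_1(t) = (t + 2)t / -1
  L_2(t) = (t + 2)(t + 1) / 2
Then g(t) = 6·L_0(t) - 2·L_1(t) - 6·L_2(t).
Expanding and collecting terms gives g(t) = 2t^2 - 2t - 6.
Check: g(-2) = 6. ✓

g(t) = 2t^2 - 2t - 6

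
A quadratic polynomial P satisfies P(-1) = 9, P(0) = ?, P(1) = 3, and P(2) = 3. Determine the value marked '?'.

5

On equispaced nodes a degree-2 polynomial has vanishing third forward difference, so
  - P(-1) + 3·P(0) - 3·P(1) + P(2) = 0.
Substituting the known values and solving for P(0):
  3·P(0) = 15
  P(0) = 5.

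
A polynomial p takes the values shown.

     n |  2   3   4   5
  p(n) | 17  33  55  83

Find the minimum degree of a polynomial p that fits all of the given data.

2

Forward differences of the values at n = 2, 3, 4, 5:
  p  : 17  33  55  83
  Δ  : 16  22  28
  Δ^2: 6  6
  Δ^3: 0
The second differences are constant (6) and nonzero, while all higher differences vanish, so the minimal degree is 2.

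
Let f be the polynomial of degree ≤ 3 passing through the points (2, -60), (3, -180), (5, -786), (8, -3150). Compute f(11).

Using the Lagrange interpolation formula with nodes 2, 3, 5, 8:
  L_0(u) = (u - 3)(u - 5)(u - 8) / -18
  L_1(u) = (u - 2)(u - 5)(u - 8) / 10
  L_2(u) = (u - 2)(u - 3)(u - 8) / -18
  L_3(u) = (u - 2)(u - 3)(u - 5) / 90
Then f(u) = -60·L_0(u) - 180·L_1(u) - 786·L_2(u) - 3150·L_3(u).
Expanding and collecting terms gives f(u) = -6u^3 - u^2 - u - 6.
Evaluating at u = 11: f(11) = -8124.

-8124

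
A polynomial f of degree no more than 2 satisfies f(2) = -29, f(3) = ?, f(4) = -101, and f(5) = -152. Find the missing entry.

The 3 known points determine the degree-2 polynomial uniquely.
Write f(s) = as^2 + bs + c. Substituting each data point gives a linear system:
  4a + 2b + c = -29
  16a + 4b + c = -101
  25a + 5b + c = -152
Solving the system yields a = -5, b = -6, c = 3.
So f(s) = -5s^2 - 6s + 3.
Then f(3) = -60.

-60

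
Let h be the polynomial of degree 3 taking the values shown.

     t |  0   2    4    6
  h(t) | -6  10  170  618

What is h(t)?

Using the Lagrange interpolation formula with nodes 0, 2, 4, 6:
  L_0(t) = (t - 2)(t - 4)(t - 6) / -48
  L_1(t) = t(t - 4)(t - 6) / 16
  L_2(t) = t(t - 2)(t - 6) / -16
  L_3(t) = t(t - 2)(t - 4) / 48
Then h(t) = -6·L_0(t) + 10·L_1(t) + 170·L_2(t) + 618·L_3(t).
Expanding and collecting terms gives h(t) = 3t^3 - 4t - 6.
Check: h(0) = -6. ✓

h(t) = 3t^3 - 4t - 6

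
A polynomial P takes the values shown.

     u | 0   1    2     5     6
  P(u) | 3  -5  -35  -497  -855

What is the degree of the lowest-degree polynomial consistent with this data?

Divided differences on the nodes 0, 1, 2, 5, 6:
  order 0: 3  -5  -35  -497  -855
  order 1: -8  -30  -154  -358
  order 2: -11  -31  -51
  order 3: -4  -4
  order 4: 0
The order-3 divided differences are all -4 (nonzero) and every higher order vanishes, so the data lies on a polynomial of degree exactly 3.

3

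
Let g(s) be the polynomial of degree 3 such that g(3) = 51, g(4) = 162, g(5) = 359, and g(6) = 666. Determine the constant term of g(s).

Write g(s) = as^3 + bs^2 + cs + d. Substituting each data point gives a linear system:
  27a + 9b + 3c + d = 51
  64a + 16b + 4c + d = 162
  125a + 25b + 5c + d = 359
  216a + 36b + 6c + d = 666
Solving the system yields a = 4, b = -5, c = -2, d = -6.
So g(s) = 4s³ - 5s² - 2s - 6.
The constant term is -6.

-6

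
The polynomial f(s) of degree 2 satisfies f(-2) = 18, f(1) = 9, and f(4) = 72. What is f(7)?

207

Forward differences of the values at s = -2, 1, 4:
  f  : 18  9  72
  Δ  : -9  63
  Δ^2: 72
The second differences are constant, confirming degree 2.
Interpolating (Newton forward form) and evaluating at s = 7 gives f(7) = 207.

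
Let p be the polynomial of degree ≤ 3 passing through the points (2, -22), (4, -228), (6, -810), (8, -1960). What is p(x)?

Using the Lagrange interpolation formula with nodes 2, 4, 6, 8:
  L_0(x) = (x - 4)(x - 6)(x - 8) / -48
  L_1(x) = (x - 2)(x - 6)(x - 8) / 16
  L_2(x) = (x - 2)(x - 4)(x - 8) / -16
  L_3(x) = (x - 2)(x - 4)(x - 6) / 48
Then p(x) = -22·L_0(x) - 228·L_1(x) - 810·L_2(x) - 1960·L_3(x).
Expanding and collecting terms gives p(x) = -4x^3 + x^2 + 3x.
Check: p(2) = -22. ✓

p(x) = -4x^3 + x^2 + 3x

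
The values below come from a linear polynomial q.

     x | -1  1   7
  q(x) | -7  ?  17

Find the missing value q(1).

The 2 known points determine the degree-1 polynomial uniquely.
Write q(x) = ax + b. Substituting each data point gives a linear system:
  -a + b = -7
  7a + b = 17
Solving the system yields a = 3, b = -4.
So q(x) = 3x - 4.
Then q(1) = -1.

-1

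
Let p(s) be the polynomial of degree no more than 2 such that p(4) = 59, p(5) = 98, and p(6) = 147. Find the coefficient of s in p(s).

-6

Write p(s) = as^2 + bs + c. Substituting each data point gives a linear system:
  16a + 4b + c = 59
  25a + 5b + c = 98
  36a + 6b + c = 147
Solving the system yields a = 5, b = -6, c = 3.
So p(s) = 5s² - 6s + 3.
The coefficient of s is -6.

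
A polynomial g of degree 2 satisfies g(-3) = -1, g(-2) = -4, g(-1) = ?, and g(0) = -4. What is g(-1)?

-5

The 3 known points determine the degree-2 polynomial uniquely.
Write g(n) = an^2 + bn + c. Substituting each data point gives a linear system:
  9a - 3b + c = -1
  4a - 2b + c = -4
  c = -4
Solving the system yields a = 1, b = 2, c = -4.
So g(n) = n² + 2n - 4.
Then g(-1) = -5.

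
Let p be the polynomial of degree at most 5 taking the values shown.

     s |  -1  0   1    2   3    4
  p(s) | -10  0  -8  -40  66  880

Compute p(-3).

Forward differences of the values at s = -1, 0, 1, 2, 3, 4:
  p  : -10  0  -8  -40  66  880
  Δ  : 10  -8  -32  106  814
  Δ^2: -18  -24  138  708
  Δ^3: -6  162  570
  Δ^4: 168  408
  Δ^5: 240
The fifth differences are constant, confirming degree 5.
Interpolating (Newton forward form) and evaluating at s = -3 gives p(-3) = -660.

-660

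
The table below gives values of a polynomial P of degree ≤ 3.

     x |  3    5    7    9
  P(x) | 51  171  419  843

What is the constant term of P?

Write P(x) = ax^3 + bx^2 + cx + d. Substituting each data point gives a linear system:
  27a + 9b + 3c + d = 51
  125a + 25b + 5c + d = 171
  343a + 49b + 7c + d = 419
  729a + 81b + 9c + d = 843
Solving the system yields a = 1, b = 1, c = 3, d = 6.
So P(x) = x^3 + x^2 + 3x + 6.
The constant term is 6.

6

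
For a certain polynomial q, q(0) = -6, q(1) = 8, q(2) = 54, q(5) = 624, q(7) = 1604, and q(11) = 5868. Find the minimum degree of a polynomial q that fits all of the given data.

3

Divided differences on the nodes 0, 1, 2, 5, 7, 11:
  order 0: -6  8  54  624  1604  5868
  order 1: 14  46  190  490  1066
  order 2: 16  36  60  96
  order 3: 4  4  4
  order 4: 0  0
  order 5: 0
The order-3 divided differences are all 4 (nonzero) and every higher order vanishes, so the data lies on a polynomial of degree exactly 3.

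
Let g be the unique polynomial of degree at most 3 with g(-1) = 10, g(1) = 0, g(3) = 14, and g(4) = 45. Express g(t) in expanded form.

Write g(t) = at^3 + bt^2 + ct + d. Substituting each data point gives a linear system:
  -a + b - c + d = 10
  a + b + c + d = 0
  27a + 9b + 3c + d = 14
  64a + 16b + 4c + d = 45
Solving the system yields a = 1, b = 0, c = -6, d = 5.
So g(t) = t³ - 6t + 5.
Check: g(-1) = 10. ✓

g(t) = t^3 - 6t + 5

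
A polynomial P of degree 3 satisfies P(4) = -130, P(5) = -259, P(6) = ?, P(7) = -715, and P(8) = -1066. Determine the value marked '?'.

On equispaced nodes a degree-3 polynomial has vanishing fourth forward difference, so
  P(4) - 4·P(5) + 6·P(6) - 4·P(7) + P(8) = 0.
Substituting the known values and solving for P(6):
  6·P(6) = -2700
  P(6) = -450.

-450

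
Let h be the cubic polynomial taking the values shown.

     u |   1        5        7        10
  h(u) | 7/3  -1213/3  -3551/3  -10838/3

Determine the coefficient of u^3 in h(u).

Write h(u) = au^3 + bu^2 + cu + d. Substituting each data point gives a linear system:
  a + b + c + d = 7/3
  125a + 25b + 5c + d = -1213/3
  343a + 49b + 7c + d = -3551/3
  1000a + 100b + 10c + d = -10838/3
Solving the system yields a = -4, b = 4, c = -5/3, d = 4.
So h(u) = -4u³ + 4u² - (5/3)u + 4.
The leading coefficient is -4.

-4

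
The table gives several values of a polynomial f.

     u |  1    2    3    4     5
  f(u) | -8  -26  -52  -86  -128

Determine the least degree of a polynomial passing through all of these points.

2

Forward differences of the values at u = 1, 2, 3, 4, 5:
  f  : -8  -26  -52  -86  -128
  Δ  : -18  -26  -34  -42
  Δ^2: -8  -8  -8
  Δ^3: 0  0
  Δ^4: 0
The second differences are constant (-8) and nonzero, while all higher differences vanish, so the minimal degree is 2.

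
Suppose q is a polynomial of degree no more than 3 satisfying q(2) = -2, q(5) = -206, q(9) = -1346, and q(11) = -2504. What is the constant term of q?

4

Write q(x) = ax^3 + bx^2 + cx + d. Substituting each data point gives a linear system:
  8a + 4b + 2c + d = -2
  125a + 25b + 5c + d = -206
  729a + 81b + 9c + d = -1346
  1331a + 121b + 11c + d = -2504
Solving the system yields a = -2, b = 1, c = 3, d = 4.
So q(x) = -2x³ + x² + 3x + 4.
The constant term is 4.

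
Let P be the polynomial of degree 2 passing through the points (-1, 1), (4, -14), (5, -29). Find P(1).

7

Using the Lagrange interpolation formula with nodes -1, 4, 5:
  L_0(s) = (s - 4)(s - 5) / 30
  L_1(s) = (s + 1)(s - 5) / -5
  L_2(s) = (s + 1)(s - 4) / 6
Then P(s) = 1·L_0(s) - 14·L_1(s) - 29·L_2(s).
Expanding and collecting terms gives P(s) = -2s² + 3s + 6.
Evaluating at s = 1: P(1) = 7.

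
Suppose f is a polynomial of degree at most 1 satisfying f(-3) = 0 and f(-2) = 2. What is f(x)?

Using the Lagrange interpolation formula with nodes -3, -2:
  L_0(x) = (x + 2) / -1
  L_1(x) = (x + 3) / 1
Then f(x) = 0·L_0(x) + 2·L_1(x).
Expanding and collecting terms gives f(x) = 2x + 6.
Check: f(-2) = 2. ✓

f(x) = 2x + 6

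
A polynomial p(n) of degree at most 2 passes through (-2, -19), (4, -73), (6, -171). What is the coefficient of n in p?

1

Write p(n) = an^2 + bn + c. Substituting each data point gives a linear system:
  4a - 2b + c = -19
  16a + 4b + c = -73
  36a + 6b + c = -171
Solving the system yields a = -5, b = 1, c = 3.
So p(n) = -5n² + n + 3.
The coefficient of n is 1.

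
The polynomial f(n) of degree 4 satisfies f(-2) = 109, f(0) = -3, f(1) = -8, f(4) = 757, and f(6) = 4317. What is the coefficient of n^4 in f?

4

Write f(n) = an^4 + bn^3 + cn^2 + dn + e. Substituting each data point gives a linear system:
  16a - 8b + 4c - 2d + e = 109
  e = -3
  a + b + c + d + e = -8
  256a + 64b + 16c + 4d + e = 757
  1296a + 216b + 36c + 6d + e = 4317
Solving the system yields a = 4, b = -4, c = 1, d = -6, e = -3.
So f(n) = 4n^4 - 4n^3 + n^2 - 6n - 3.
The leading coefficient is 4.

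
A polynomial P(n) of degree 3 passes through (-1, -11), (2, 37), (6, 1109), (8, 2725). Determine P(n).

Using the Lagrange interpolation formula with nodes -1, 2, 6, 8:
  L_0(n) = (n - 2)(n - 6)(n - 8) / -189
  L_1(n) = (n + 1)(n - 6)(n - 8) / 72
  L_2(n) = (n + 1)(n - 2)(n - 8) / -56
  L_3(n) = (n + 1)(n - 2)(n - 6) / 108
Then P(n) = -11·L_0(n) + 37·L_1(n) + 1109·L_2(n) + 2725·L_3(n).
Expanding and collecting terms gives P(n) = 6n^3 - 6n^2 + 4n + 5.
Check: P(2) = 37. ✓

P(n) = 6n^3 - 6n^2 + 4n + 5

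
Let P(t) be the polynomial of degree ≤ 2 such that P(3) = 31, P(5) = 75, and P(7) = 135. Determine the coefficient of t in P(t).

6

Write P(t) = at^2 + bt + c. Substituting each data point gives a linear system:
  9a + 3b + c = 31
  25a + 5b + c = 75
  49a + 7b + c = 135
Solving the system yields a = 2, b = 6, c = -5.
So P(t) = 2t² + 6t - 5.
The coefficient of t is 6.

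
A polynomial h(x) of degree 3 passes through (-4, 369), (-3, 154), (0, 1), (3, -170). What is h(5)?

Using the Lagrange interpolation formula with nodes -4, -3, 0, 3:
  L_0(x) = (x + 3)x(x - 3) / -28
  L_1(x) = (x + 4)x(x - 3) / 18
  L_2(x) = (x + 4)(x + 3)(x - 3) / -36
  L_3(x) = (x + 4)(x + 3)x / 126
Then h(x) = 369·L_0(x) + 154·L_1(x) + 1·L_2(x) - 170·L_3(x).
Expanding and collecting terms gives h(x) = -6x^3 - x^2 + 1.
Evaluating at x = 5: h(5) = -774.

-774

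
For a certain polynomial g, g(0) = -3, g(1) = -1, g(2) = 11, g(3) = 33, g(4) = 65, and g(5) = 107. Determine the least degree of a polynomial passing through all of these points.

Forward differences of the values at x = 0, 1, 2, 3, 4, 5:
  g  : -3  -1  11  33  65  107
  Δ  : 2  12  22  32  42
  Δ^2: 10  10  10  10
  Δ^3: 0  0  0
  Δ^4: 0  0
  Δ^5: 0
The second differences are constant (10) and nonzero, while all higher differences vanish, so the minimal degree is 2.

2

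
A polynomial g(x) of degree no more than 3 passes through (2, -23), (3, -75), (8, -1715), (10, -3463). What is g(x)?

Write g(x) = ax^3 + bx^2 + cx + d. Substituting each data point gives a linear system:
  8a + 4b + 2c + d = -23
  27a + 9b + 3c + d = -75
  512a + 64b + 8c + d = -1715
  1000a + 100b + 10c + d = -3463
Solving the system yields a = -4, b = 6, c = -6, d = -3.
So g(x) = -4x^3 + 6x^2 - 6x - 3.
Check: g(10) = -3463. ✓

g(x) = -4x^3 + 6x^2 - 6x - 3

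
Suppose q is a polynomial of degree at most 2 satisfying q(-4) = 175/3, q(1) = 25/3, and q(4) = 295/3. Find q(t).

q(t) = 5t^2 + 5t - 5/3

Using the Lagrange interpolation formula with nodes -4, 1, 4:
  L_0(t) = (t - 1)(t - 4) / 40
  L_1(t) = (t + 4)(t - 4) / -15
  L_2(t) = (t + 4)(t - 1) / 24
Then q(t) = 175/3·L_0(t) + 25/3·L_1(t) + 295/3·L_2(t).
Expanding and collecting terms gives q(t) = 5t^2 + 5t - 5/3.
Check: q(-4) = 175/3. ✓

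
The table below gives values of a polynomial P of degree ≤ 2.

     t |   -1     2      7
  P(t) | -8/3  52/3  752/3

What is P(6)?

Using the Lagrange interpolation formula with nodes -1, 2, 7:
  L_0(t) = (t - 2)(t - 7) / 24
  L_1(t) = (t + 1)(t - 7) / -15
  L_2(t) = (t + 1)(t - 2) / 40
Then P(t) = -8/3·L_0(t) + 52/3·L_1(t) + 752/3·L_2(t).
Expanding and collecting terms gives P(t) = 5t^2 + (5/3)t - 6.
Evaluating at t = 6: P(6) = 184.

184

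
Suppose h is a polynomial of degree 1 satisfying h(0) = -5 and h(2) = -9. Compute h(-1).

Write h(s) = as + b. Substituting each data point gives a linear system:
  b = -5
  2a + b = -9
Solving the system yields a = -2, b = -5.
So h(s) = -2s - 5.
Then h(-1) = -3.

-3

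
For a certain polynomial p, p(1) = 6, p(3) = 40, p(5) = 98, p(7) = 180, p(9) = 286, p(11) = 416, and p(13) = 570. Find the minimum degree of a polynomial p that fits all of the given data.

Forward differences of the values at x = 1, 3, 5, 7, 9, 11, 13:
  p  : 6  40  98  180  286  416  570
  Δ  : 34  58  82  106  130  154
  Δ^2: 24  24  24  24  24
  Δ^3: 0  0  0  0
  Δ^4: 0  0  0
  Δ^5: 0  0
  Δ^6: 0
The second differences are constant (24) and nonzero, while all higher differences vanish, so the minimal degree is 2.

2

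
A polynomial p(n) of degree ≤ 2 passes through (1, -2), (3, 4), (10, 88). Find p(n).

Using the Lagrange interpolation formula with nodes 1, 3, 10:
  L_0(n) = (n - 3)(n - 10) / 18
  L_1(n) = (n - 1)(n - 10) / -14
  L_2(n) = (n - 1)(n - 3) / 63
Then p(n) = -2·L_0(n) + 4·L_1(n) + 88·L_2(n).
Expanding and collecting terms gives p(n) = n² - n - 2.
Check: p(3) = 4. ✓

p(n) = n^2 - n - 2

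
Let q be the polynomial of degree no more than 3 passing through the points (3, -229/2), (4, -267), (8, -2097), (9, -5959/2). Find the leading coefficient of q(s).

Write q(s) = as^3 + bs^2 + cs + d. Substituting each data point gives a linear system:
  27a + 9b + 3c + d = -229/2
  64a + 16b + 4c + d = -267
  512a + 64b + 8c + d = -2097
  729a + 81b + 9c + d = -5959/2
Solving the system yields a = -4, b = -1, c = 5/2, d = -5.
So q(s) = -4s^3 - s^2 + (5/2)s - 5.
The leading coefficient is -4.

-4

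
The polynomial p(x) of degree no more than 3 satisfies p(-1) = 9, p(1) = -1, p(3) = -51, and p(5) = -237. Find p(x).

Write p(x) = ax^3 + bx^2 + cx + d. Substituting each data point gives a linear system:
  -a + b - c + d = 9
  a + b + c + d = -1
  27a + 9b + 3c + d = -51
  125a + 25b + 5c + d = -237
Solving the system yields a = -2, b = 1, c = -3, d = 3.
So p(x) = -2x^3 + x^2 - 3x + 3.
Check: p(5) = -237. ✓

p(x) = -2x^3 + x^2 - 3x + 3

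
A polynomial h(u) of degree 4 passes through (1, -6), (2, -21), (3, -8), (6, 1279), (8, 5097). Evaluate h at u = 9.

8722

Using the Lagrange interpolation formula with nodes 1, 2, 3, 6, 8:
  L_0(u) = (u - 2)(u - 3)(u - 6)(u - 8) / 70
  L_1(u) = (u - 1)(u - 3)(u - 6)(u - 8) / -24
  L_2(u) = (u - 1)(u - 2)(u - 6)(u - 8) / 30
  L_3(u) = (u - 1)(u - 2)(u - 3)(u - 8) / -120
  L_4(u) = (u - 1)(u - 2)(u - 3)(u - 6) / 420
Then h(u) = -6·L_0(u) - 21·L_1(u) - 8·L_2(u) + 1279·L_3(u) + 5097·L_4(u).
Expanding and collecting terms gives h(u) = 2u⁴ - 6u³ - 3u + 1.
Evaluating at u = 9: h(9) = 8722.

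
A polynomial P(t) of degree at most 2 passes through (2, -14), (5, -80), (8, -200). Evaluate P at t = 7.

Using the Lagrange interpolation formula with nodes 2, 5, 8:
  L_0(t) = (t - 5)(t - 8) / 18
  L_1(t) = (t - 2)(t - 8) / -9
  L_2(t) = (t - 2)(t - 5) / 18
Then P(t) = -14·L_0(t) - 80·L_1(t) - 200·L_2(t).
Expanding and collecting terms gives P(t) = -3t² - t.
Evaluating at t = 7: P(7) = -154.

-154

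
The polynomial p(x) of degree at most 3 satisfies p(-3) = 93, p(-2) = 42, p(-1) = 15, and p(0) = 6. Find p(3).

Write p(x) = ax^3 + bx^2 + cx + d. Substituting each data point gives a linear system:
  -27a + 9b - 3c + d = 93
  -8a + 4b - 2c + d = 42
  -a + b - c + d = 15
  d = 6
Solving the system yields a = -1, b = 6, c = -2, d = 6.
So p(x) = -x^3 + 6x^2 - 2x + 6.
Then p(3) = 27.

27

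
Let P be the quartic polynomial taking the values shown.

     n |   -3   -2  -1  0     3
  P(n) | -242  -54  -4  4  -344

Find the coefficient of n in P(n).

1

Write P(n) = an^4 + bn^3 + cn^2 + dn + e. Substituting each data point gives a linear system:
  81a - 27b + 9c - 3d + e = -242
  16a - 8b + 4c - 2d + e = -54
  a - b + c - d + e = -4
  e = 4
  81a + 27b + 9c + 3d + e = -344
Solving the system yields a = -3, b = -2, c = -6, d = 1, e = 4.
So P(n) = -3n^4 - 2n^3 - 6n^2 + n + 4.
The coefficient of n is 1.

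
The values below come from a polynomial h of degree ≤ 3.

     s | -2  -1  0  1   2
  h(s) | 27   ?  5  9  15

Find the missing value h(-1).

9

The 4 known points determine the degree-3 polynomial uniquely.
Write h(s) = as^3 + bs^2 + cs + d. Substituting each data point gives a linear system:
  -8a + 4b - 2c + d = 27
  d = 5
  a + b + c + d = 9
  8a + 4b + 2c + d = 15
Solving the system yields a = -1, b = 4, c = 1, d = 5.
So h(s) = -s^3 + 4s^2 + s + 5.
Then h(-1) = 9.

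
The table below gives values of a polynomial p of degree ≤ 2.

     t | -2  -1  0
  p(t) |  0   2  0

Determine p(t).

p(t) = -2t^2 - 4t

Write p(t) = at^2 + bt + c. Substituting each data point gives a linear system:
  4a - 2b + c = 0
  a - b + c = 2
  c = 0
Solving the system yields a = -2, b = -4, c = 0.
So p(t) = -2t^2 - 4t.
Check: p(-2) = 0. ✓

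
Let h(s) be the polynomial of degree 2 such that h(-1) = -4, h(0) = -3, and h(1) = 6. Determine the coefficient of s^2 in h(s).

Write h(s) = as^2 + bs + c. Substituting each data point gives a linear system:
  a - b + c = -4
  c = -3
  a + b + c = 6
Solving the system yields a = 4, b = 5, c = -3.
So h(s) = 4s^2 + 5s - 3.
The leading coefficient is 4.

4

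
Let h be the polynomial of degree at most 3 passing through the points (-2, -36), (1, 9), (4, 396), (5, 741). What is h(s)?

Using the Lagrange interpolation formula with nodes -2, 1, 4, 5:
  L_0(s) = (s - 1)(s - 4)(s - 5) / -126
  L_1(s) = (s + 2)(s - 4)(s - 5) / 36
  L_2(s) = (s + 2)(s - 1)(s - 5) / -18
  L_3(s) = (s + 2)(s - 1)(s - 4) / 28
Then h(s) = -36·L_0(s) + 9·L_1(s) + 396·L_2(s) + 741·L_3(s).
Expanding and collecting terms gives h(s) = 5s^3 + 4s^2 + 4s - 4.
Check: h(5) = 741. ✓

h(s) = 5s^3 + 4s^2 + 4s - 4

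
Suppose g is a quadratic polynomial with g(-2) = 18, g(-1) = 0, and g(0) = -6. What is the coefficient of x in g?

Write g(x) = ax^2 + bx + c. Substituting each data point gives a linear system:
  4a - 2b + c = 18
  a - b + c = 0
  c = -6
Solving the system yields a = 6, b = 0, c = -6.
So g(x) = 6x^2 - 6.
The coefficient of x is 0.

0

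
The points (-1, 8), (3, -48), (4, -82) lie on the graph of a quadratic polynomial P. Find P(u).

P(u) = -4u^2 - 6u + 6

Write P(u) = au^2 + bu + c. Substituting each data point gives a linear system:
  a - b + c = 8
  9a + 3b + c = -48
  16a + 4b + c = -82
Solving the system yields a = -4, b = -6, c = 6.
So P(u) = -4u^2 - 6u + 6.
Check: P(3) = -48. ✓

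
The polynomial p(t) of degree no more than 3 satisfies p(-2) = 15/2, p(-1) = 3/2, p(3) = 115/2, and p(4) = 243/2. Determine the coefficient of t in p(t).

Write p(t) = at^3 + bt^2 + ct + d. Substituting each data point gives a linear system:
  -8a + 4b - 2c + d = 15/2
  -a + b - c + d = 3/2
  27a + 9b + 3c + d = 115/2
  64a + 16b + 4c + d = 243/2
Solving the system yields a = 1, b = 4, c = -1, d = -5/2.
So p(t) = t^3 + 4t^2 - t - 5/2.
The coefficient of t is -1.

-1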